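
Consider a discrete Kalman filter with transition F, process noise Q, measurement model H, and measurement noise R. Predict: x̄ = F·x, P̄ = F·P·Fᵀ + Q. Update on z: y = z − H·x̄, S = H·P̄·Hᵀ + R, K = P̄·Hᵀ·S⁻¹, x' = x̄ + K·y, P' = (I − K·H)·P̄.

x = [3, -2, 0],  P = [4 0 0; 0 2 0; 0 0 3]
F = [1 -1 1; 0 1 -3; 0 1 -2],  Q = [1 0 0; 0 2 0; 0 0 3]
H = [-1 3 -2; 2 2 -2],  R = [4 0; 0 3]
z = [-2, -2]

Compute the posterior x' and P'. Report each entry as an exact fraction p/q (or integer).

x̄ = F·x = [5, -2, -2]
P̄ = F·P·Fᵀ + Q = [10 -11 -8; -11 31 20; -8 20 17]
y = z − H·x̄ = [5, -12]
S = H·P̄·Hᵀ + R = [155 6; 6 51]
K = P̄·Hᵀ·S⁻¹ = [-487/2623 2332/7869; 1088/2623 -128/2623; 598/2623 -1754/7869]
x' = x̄ + K·y = [1352/2623, 1730/2623, 4760/2623]
P' = (I − K·H)·P̄ = [6595/7869 2315/2623 10042/7869; 2315/2623 11681/2623 14188/2623; 10042/7869 14188/2623 55237/7869]

x' = [1352/2623, 1730/2623, 4760/2623]
P' = [6595/7869 2315/2623 10042/7869; 2315/2623 11681/2623 14188/2623; 10042/7869 14188/2623 55237/7869]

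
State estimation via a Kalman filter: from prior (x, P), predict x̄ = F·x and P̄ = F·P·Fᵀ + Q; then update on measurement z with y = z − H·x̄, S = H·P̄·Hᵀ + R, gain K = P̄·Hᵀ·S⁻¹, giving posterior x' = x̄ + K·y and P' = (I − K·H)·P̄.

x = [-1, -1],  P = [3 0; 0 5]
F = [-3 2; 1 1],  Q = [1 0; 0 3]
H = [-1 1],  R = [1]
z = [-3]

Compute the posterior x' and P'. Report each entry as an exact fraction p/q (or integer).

x' = [1, -2]
P' = [575/58 264/29; 264/29 269/29]

x̄ = F·x = [1, -2]
P̄ = F·P·Fᵀ + Q = [48 1; 1 11]
y = z − H·x̄ = [0]
S = H·P̄·Hᵀ + R = [58]
K = P̄·Hᵀ·S⁻¹ = [-47/58; 5/29]
x' = x̄ + K·y = [1, -2]
P' = (I − K·H)·P̄ = [575/58 264/29; 264/29 269/29]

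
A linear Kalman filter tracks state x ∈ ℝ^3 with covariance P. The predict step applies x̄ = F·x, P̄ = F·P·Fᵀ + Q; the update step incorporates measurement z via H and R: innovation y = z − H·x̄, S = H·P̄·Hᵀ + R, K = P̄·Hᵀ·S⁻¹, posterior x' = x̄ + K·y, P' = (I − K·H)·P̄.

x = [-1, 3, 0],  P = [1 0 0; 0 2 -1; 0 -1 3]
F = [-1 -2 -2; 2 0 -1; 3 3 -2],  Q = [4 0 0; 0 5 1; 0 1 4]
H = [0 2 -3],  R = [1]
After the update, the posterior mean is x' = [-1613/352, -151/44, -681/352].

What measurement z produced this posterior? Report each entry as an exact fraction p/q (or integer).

z = [-1]

x̄ = F·x = [-5, -2, 6]
P̄ = F·P·Fᵀ + Q = [17 2 -1; 2 12 16; -1 16 55]
S = H·P̄·Hᵀ + R = [352]
K = P̄·Hᵀ·S⁻¹ = [7/352; -3/44; -133/352]
x' − x̄ = [147/352, -63/44, -2793/352] = K·y
y = (KᵀK)⁻¹·Kᵀ·(x' − x̄) = [21]
z = y + H·x̄ = [21] + [-22] = [-1]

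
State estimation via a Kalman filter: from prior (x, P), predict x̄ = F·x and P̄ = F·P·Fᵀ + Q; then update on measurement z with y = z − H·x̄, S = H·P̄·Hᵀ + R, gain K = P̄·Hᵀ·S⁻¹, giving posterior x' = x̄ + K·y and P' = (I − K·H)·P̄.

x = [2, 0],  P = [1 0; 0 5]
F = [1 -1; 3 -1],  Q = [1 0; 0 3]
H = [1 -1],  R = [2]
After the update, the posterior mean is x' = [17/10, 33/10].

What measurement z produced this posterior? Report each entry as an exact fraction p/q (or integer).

z = [-1]

x̄ = F·x = [2, 6]
P̄ = F·P·Fᵀ + Q = [7 8; 8 17]
S = H·P̄·Hᵀ + R = [10]
K = P̄·Hᵀ·S⁻¹ = [-1/10; -9/10]
x' − x̄ = [-3/10, -27/10] = K·y
y = (KᵀK)⁻¹·Kᵀ·(x' − x̄) = [3]
z = y + H·x̄ = [3] + [-4] = [-1]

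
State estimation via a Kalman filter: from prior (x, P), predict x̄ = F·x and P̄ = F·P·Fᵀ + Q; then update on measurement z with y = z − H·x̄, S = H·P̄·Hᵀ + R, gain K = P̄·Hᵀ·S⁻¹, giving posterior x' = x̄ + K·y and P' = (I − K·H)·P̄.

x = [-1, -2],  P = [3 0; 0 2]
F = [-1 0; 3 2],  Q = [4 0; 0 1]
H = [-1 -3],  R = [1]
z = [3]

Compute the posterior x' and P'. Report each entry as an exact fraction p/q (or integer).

x' = [-31/139, -263/278]
P' = [773/139 -261/139; -261/139 207/278]

x̄ = F·x = [1, -7]
P̄ = F·P·Fᵀ + Q = [7 -9; -9 36]
y = z − H·x̄ = [-17]
S = H·P̄·Hᵀ + R = [278]
K = P̄·Hᵀ·S⁻¹ = [10/139; -99/278]
x' = x̄ + K·y = [-31/139, -263/278]
P' = (I − K·H)·P̄ = [773/139 -261/139; -261/139 207/278]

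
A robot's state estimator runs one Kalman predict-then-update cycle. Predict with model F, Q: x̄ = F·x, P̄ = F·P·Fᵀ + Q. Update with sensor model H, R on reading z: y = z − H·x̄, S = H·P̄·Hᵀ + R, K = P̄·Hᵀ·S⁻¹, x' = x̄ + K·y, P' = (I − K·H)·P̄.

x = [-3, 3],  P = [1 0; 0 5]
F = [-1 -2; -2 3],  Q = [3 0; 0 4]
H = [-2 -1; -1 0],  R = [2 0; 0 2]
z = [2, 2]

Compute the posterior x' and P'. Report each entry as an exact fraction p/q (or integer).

x̄ = F·x = [-3, 15]
P̄ = F·P·Fᵀ + Q = [24 -28; -28 53]
y = z − H·x̄ = [11, -1]
S = H·P̄·Hᵀ + R = [39 20; 20 26]
K = P̄·Hᵀ·S⁻¹ = [-20/307 -268/307; -241/307 516/307]
x' = x̄ + K·y = [-873/307, 1438/307]
P' = (I − K·H)·P̄ = [536/307 -1032/307; -1032/307 2546/307]

x' = [-873/307, 1438/307]
P' = [536/307 -1032/307; -1032/307 2546/307]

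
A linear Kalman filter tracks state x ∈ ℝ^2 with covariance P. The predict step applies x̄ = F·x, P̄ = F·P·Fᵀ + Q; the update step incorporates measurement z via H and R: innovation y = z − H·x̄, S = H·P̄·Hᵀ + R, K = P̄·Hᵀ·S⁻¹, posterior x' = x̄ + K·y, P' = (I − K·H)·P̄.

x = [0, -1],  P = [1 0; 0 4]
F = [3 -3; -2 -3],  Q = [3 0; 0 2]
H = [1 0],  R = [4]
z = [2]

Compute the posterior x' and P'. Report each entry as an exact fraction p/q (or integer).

x' = [27/13, 63/26]
P' = [48/13 30/13; 30/13 321/13]

x̄ = F·x = [3, 3]
P̄ = F·P·Fᵀ + Q = [48 30; 30 42]
y = z − H·x̄ = [-1]
S = H·P̄·Hᵀ + R = [52]
K = P̄·Hᵀ·S⁻¹ = [12/13; 15/26]
x' = x̄ + K·y = [27/13, 63/26]
P' = (I − K·H)·P̄ = [48/13 30/13; 30/13 321/13]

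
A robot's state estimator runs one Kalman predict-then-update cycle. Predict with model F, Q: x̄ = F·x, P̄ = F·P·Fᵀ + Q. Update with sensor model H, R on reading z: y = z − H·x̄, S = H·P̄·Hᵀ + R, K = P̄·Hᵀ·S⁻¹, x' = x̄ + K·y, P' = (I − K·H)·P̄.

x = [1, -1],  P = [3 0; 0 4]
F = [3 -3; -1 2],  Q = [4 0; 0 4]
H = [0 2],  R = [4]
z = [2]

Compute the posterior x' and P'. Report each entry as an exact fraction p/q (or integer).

x' = [1/2, 5/6]
P' = [173/8 -11/8; -11/8 23/24]

x̄ = F·x = [6, -3]
P̄ = F·P·Fᵀ + Q = [67 -33; -33 23]
y = z − H·x̄ = [8]
S = H·P̄·Hᵀ + R = [96]
K = P̄·Hᵀ·S⁻¹ = [-11/16; 23/48]
x' = x̄ + K·y = [1/2, 5/6]
P' = (I − K·H)·P̄ = [173/8 -11/8; -11/8 23/24]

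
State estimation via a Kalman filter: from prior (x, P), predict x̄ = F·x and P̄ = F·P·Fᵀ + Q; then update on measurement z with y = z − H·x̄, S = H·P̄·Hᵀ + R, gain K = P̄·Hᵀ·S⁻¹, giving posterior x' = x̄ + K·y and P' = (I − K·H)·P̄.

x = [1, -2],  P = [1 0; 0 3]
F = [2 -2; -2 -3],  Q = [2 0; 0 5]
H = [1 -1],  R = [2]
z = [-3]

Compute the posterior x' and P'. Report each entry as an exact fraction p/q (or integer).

x' = [37/7, 111/14]
P' = [122/7 120/7; 120/7 131/7]

x̄ = F·x = [6, 4]
P̄ = F·P·Fᵀ + Q = [18 14; 14 36]
y = z − H·x̄ = [-5]
S = H·P̄·Hᵀ + R = [28]
K = P̄·Hᵀ·S⁻¹ = [1/7; -11/14]
x' = x̄ + K·y = [37/7, 111/14]
P' = (I − K·H)·P̄ = [122/7 120/7; 120/7 131/7]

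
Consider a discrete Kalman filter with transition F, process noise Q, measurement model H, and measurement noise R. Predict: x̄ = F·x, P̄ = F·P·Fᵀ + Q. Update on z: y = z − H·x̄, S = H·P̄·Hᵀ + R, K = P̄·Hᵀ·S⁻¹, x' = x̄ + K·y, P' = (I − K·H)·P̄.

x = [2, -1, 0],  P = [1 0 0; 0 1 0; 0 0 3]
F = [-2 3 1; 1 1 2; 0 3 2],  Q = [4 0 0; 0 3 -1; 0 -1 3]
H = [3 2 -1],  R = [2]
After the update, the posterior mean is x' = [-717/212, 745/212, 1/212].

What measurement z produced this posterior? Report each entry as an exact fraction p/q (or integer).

z = [-3]

x̄ = F·x = [-7, 1, -3]
P̄ = F·P·Fᵀ + Q = [20 7 15; 7 17 14; 15 14 24]
S = H·P̄·Hᵀ + R = [212]
K = P̄·Hᵀ·S⁻¹ = [59/212; 41/212; 49/212]
x' − x̄ = [767/212, 533/212, 637/212] = K·y
y = (KᵀK)⁻¹·Kᵀ·(x' − x̄) = [13]
z = y + H·x̄ = [13] + [-16] = [-3]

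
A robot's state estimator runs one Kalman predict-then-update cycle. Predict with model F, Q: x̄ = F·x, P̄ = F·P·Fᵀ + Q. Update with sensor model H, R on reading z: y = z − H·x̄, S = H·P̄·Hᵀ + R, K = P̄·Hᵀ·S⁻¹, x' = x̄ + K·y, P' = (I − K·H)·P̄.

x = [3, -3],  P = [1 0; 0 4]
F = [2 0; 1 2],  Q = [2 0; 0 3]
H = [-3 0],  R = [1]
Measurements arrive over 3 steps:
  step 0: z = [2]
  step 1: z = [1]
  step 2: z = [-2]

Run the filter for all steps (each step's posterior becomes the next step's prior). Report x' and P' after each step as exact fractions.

step 0: x̄ = F·x = [6, -3]
step 0: P̄ = F·P·Fᵀ + Q = [6 2; 2 20]
step 0: y = z − H·x̄ = [20]
step 0: S = H·P̄·Hᵀ + R = [55]
step 0: K = P̄·Hᵀ·S⁻¹ = [-18/55; -6/55]
step 0: x' = x̄ + K·y = [-6/11, -57/11]
step 0: P' = (I − K·H)·P̄ = [6/55 2/55; 2/55 1064/55]
step 1: x̄ = F·x = [-12/11, -120/11]
step 1: P̄ = F·P·Fᵀ + Q = [134/55 4/11; 4/11 887/11]
step 1: y = z − H·x̄ = [-25/11]
step 1: S = H·P̄·Hᵀ + R = [1261/55]
step 1: K = P̄·Hᵀ·S⁻¹ = [-402/1261; -60/1261]
step 1: x' = x̄ + K·y = [-462/1261, -13620/1261]
step 1: P' = (I − K·H)·P̄ = [134/1261 20/1261; 20/1261 101617/1261]
step 2: x̄ = F·x = [-924/1261, -27702/1261]
step 2: P̄ = F·P·Fᵀ + Q = [3058/1261 348/1261; 348/1261 410465/1261]
step 2: y = z − H·x̄ = [-5294/1261]
step 2: S = H·P̄·Hᵀ + R = [28783/1261]
step 2: K = P̄·Hᵀ·S⁻¹ = [-9174/28783; -1044/28783]
step 2: x' = x̄ + K·y = [17424/28783, -627930/28783]
step 2: P' = (I − K·H)·P̄ = [3058/28783 348/28783; 348/28783 9368219/28783]

step 0: x' = [-6/11, -57/11], P' = [6/55 2/55; 2/55 1064/55]
step 1: x' = [-462/1261, -13620/1261], P' = [134/1261 20/1261; 20/1261 101617/1261]
step 2: x' = [17424/28783, -627930/28783], P' = [3058/28783 348/28783; 348/28783 9368219/28783]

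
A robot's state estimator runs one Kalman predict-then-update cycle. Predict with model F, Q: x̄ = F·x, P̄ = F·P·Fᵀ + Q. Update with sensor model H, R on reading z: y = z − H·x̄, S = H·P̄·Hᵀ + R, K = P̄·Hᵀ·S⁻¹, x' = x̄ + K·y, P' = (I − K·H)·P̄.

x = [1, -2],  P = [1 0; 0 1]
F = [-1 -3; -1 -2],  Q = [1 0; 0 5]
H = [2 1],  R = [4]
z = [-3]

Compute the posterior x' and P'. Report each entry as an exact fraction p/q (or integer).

x' = [-17/43, -63/43]
P' = [105/86 -47/43; -47/43 142/43]

x̄ = F·x = [5, 3]
P̄ = F·P·Fᵀ + Q = [11 7; 7 10]
y = z − H·x̄ = [-16]
S = H·P̄·Hᵀ + R = [86]
K = P̄·Hᵀ·S⁻¹ = [29/86; 12/43]
x' = x̄ + K·y = [-17/43, -63/43]
P' = (I − K·H)·P̄ = [105/86 -47/43; -47/43 142/43]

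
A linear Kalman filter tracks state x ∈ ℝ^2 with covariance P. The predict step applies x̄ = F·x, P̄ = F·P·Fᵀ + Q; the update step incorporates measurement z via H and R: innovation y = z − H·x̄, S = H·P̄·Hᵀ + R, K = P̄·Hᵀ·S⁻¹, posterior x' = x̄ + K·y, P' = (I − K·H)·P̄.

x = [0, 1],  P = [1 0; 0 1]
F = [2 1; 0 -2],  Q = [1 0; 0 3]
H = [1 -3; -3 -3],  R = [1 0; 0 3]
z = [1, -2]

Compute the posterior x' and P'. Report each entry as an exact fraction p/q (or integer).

x' = [1425/1933, -207/1933]
P' = [462/1933 -2/1933; -2/1933 159/1933]

x̄ = F·x = [1, -2]
P̄ = F·P·Fᵀ + Q = [6 -2; -2 7]
y = z − H·x̄ = [-6, -5]
S = H·P̄·Hᵀ + R = [82 33; 33 84]
K = P̄·Hᵀ·S⁻¹ = [468/1933 -460/1933; -479/1933 -157/1933]
x' = x̄ + K·y = [1425/1933, -207/1933]
P' = (I − K·H)·P̄ = [462/1933 -2/1933; -2/1933 159/1933]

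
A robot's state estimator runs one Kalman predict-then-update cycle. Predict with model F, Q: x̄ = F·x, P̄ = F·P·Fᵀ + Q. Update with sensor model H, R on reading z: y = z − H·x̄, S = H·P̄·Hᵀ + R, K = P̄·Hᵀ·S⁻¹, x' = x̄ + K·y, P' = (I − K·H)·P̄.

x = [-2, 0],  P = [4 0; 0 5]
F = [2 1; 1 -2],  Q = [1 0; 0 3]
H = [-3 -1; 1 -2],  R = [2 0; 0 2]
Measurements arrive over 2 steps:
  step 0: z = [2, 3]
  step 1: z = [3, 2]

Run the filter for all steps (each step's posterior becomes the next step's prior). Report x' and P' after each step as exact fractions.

step 0: x̄ = F·x = [-4, -2]
step 0: P̄ = F·P·Fᵀ + Q = [22 -2; -2 27]
step 0: y = z − H·x̄ = [-12, 3]
step 0: S = H·P̄·Hᵀ + R = [215 -22; -22 140]
step 0: K = P̄·Hᵀ·S⁻¹ = [-699/2468 697/4936; -1043/7404 -6251/14808]
step 0: x' = x̄ + K·y = [-877/4936, -7779/4936]
step 0: P' = (I − K·H)·P̄ = [499/2468 -99/2468; -99/2468 2977/7404]
step 1: x̄ = F·x = [-9533/4936, 14681/4936]
step 1: P̄ = F·P·Fᵀ + Q = [15181/7404 -2069/7404; -2069/7404 36805/7404]
step 1: y = z − H·x̄ = [445/2468, 48767/4936]
step 1: S = H·P̄·Hᵀ + R = [43957/1851 8861/3702; 8861/3702 185485/7404]
step 1: K = P̄·Hᵀ·S⁻¹ = [-141919/545303 70355/545303; -26609/198292 -39181/99146]
step 1: x' = x̄ + K·y = [-767293/1090606, -378459/396584]
step 1: P' = (I − K·H)·P̄ = [101198/545303 -1796/49573; -1796/49573 37385/99146]

step 0: x' = [-877/4936, -7779/4936], P' = [499/2468 -99/2468; -99/2468 2977/7404]
step 1: x' = [-767293/1090606, -378459/396584], P' = [101198/545303 -1796/49573; -1796/49573 37385/99146]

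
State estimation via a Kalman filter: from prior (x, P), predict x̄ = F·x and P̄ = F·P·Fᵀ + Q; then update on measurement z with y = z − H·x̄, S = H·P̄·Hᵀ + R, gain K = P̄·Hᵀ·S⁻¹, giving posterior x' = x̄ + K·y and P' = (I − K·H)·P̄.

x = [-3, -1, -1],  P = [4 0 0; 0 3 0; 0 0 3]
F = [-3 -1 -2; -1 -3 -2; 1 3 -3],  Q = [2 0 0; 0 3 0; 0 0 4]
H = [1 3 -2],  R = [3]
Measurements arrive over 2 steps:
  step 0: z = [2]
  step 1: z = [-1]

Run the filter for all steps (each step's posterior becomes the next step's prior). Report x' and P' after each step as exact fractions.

step 0: x̄ = F·x = [12, 8, -3]
step 0: P̄ = F·P·Fᵀ + Q = [53 33 -3; 33 46 -13; -3 -13 62]
step 0: y = z − H·x̄ = [-40]
step 0: S = H·P̄·Hᵀ + R = [1084]
step 0: K = P̄·Hᵀ·S⁻¹ = [79/542; 197/1084; -83/542]
step 0: x' = x̄ + K·y = [1672/271, 198/271, 847/271]
step 0: P' = (I − K·H)·P̄ = [8122/271 2323/542 5744/271; 2323/542 11055/1084 9305/542; 5744/271 9305/542 9913/271]
step 1: x̄ = F·x = [-6908/271, -3960/271, -275/271]
step 1: P̄ = F·P·Fᵀ + Q = [842251/1084 668385/1084 165825/1084; 668385/1084 636943/1084 156859/1084; 165825/1084 156859/1084 48227/1084]
step 1: y = z − H·x̄ = [17967/271]
step 1: S = H·P̄·Hᵀ + R = [2058900/271]
step 1: K = P̄·Hᵀ·S⁻¹ = [628939/2058900; 283187/1029450; 134987/2058900]
step 1: x' = x̄ + K·y = [-3594999/686300, 1244033/343150, 2286733/686300]
step 1: P' = (I − K·H)·P̄ = [70043137/1029450 -44945491/2058900 420373/514725; -44945491/2058900 26092169/2058900 15815947/2058900; 420373/514725 15815947/2058900 12181093/1029450]

step 0: x' = [1672/271, 198/271, 847/271], P' = [8122/271 2323/542 5744/271; 2323/542 11055/1084 9305/542; 5744/271 9305/542 9913/271]
step 1: x' = [-3594999/686300, 1244033/343150, 2286733/686300], P' = [70043137/1029450 -44945491/2058900 420373/514725; -44945491/2058900 26092169/2058900 15815947/2058900; 420373/514725 15815947/2058900 12181093/1029450]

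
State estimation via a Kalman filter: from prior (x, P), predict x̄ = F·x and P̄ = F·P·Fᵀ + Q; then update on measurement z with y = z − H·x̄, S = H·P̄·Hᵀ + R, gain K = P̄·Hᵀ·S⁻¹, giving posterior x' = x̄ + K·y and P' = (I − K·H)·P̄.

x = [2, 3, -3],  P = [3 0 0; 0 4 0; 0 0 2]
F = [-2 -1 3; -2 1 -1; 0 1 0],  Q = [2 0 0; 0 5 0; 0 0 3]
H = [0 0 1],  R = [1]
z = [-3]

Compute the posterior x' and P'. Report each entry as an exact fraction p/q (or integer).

x' = [-13, -1, -9/4]
P' = [34 4 -1/2; 4 21 1/2; -1/2 1/2 7/8]

x̄ = F·x = [-16, 2, 3]
P̄ = F·P·Fᵀ + Q = [36 2 -4; 2 23 4; -4 4 7]
y = z − H·x̄ = [-6]
S = H·P̄·Hᵀ + R = [8]
K = P̄·Hᵀ·S⁻¹ = [-1/2; 1/2; 7/8]
x' = x̄ + K·y = [-13, -1, -9/4]
P' = (I − K·H)·P̄ = [34 4 -1/2; 4 21 1/2; -1/2 1/2 7/8]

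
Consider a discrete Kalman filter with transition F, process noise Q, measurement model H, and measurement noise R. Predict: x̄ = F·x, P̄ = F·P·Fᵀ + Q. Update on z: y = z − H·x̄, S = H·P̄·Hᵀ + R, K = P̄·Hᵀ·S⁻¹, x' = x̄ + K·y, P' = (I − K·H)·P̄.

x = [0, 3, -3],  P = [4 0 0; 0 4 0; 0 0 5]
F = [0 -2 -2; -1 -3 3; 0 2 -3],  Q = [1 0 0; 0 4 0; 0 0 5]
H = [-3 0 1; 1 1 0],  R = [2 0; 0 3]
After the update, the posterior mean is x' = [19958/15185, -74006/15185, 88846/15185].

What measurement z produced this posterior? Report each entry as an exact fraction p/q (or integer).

z = [2, -3]

x̄ = F·x = [0, -18, 15]
P̄ = F·P·Fᵀ + Q = [37 -6 14; -6 89 -69; 14 -69 66]
S = H·P̄·Hᵀ + R = [317 -148; -148 117]
K = P̄·Hᵀ·S⁻¹ = [-6761/15185 -4529/15185; 6317/15185 18763/15185; -5332/15185 -13883/15185]
x' − x̄ = [19958/15185, 199324/15185, -138929/15185] = K·y
y = (KᵀK)⁻¹·Kᵀ·(x' − x̄) = [-13, 15]
z = y + H·x̄ = [-13, 15] + [15, -18] = [2, -3]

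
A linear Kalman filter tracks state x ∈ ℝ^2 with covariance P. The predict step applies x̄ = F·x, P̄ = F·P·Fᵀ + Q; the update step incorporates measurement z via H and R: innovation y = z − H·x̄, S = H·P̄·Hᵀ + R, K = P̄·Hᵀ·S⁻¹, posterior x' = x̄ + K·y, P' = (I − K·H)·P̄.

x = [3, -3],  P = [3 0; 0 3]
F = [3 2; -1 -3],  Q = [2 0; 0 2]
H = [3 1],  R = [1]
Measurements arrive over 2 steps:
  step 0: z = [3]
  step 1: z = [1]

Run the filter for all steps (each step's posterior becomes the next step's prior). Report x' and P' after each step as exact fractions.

step 0: x̄ = F·x = [3, 6]
step 0: P̄ = F·P·Fᵀ + Q = [41 -27; -27 32]
step 0: y = z − H·x̄ = [-12]
step 0: S = H·P̄·Hᵀ + R = [240]
step 0: K = P̄·Hᵀ·S⁻¹ = [2/5; -49/240]
step 0: x' = x̄ + K·y = [-9/5, 169/20]
step 0: P' = (I − K·H)·P̄ = [13/5 -37/5; -37/5 5279/240]
step 1: x̄ = F·x = [23/2, -471/20]
step 1: P̄ = F·P·Fᵀ + Q = [295/12 -467/8; -467/8 12653/80]
step 1: y = z − H·x̄ = [-199/20]
step 1: S = H·P̄·Hᵀ + R = [2413/80]
step 1: K = P̄·Hᵀ·S⁻¹ = [1230/2413; -1357/2413]
step 1: x' = x̄ + K·y = [15511/2413, -43324/2413]
step 1: P' = (I − K·H)·P̄ = [121225/7239 -119995/2413; -119995/2413 358628/2413]

step 0: x' = [-9/5, 169/20], P' = [13/5 -37/5; -37/5 5279/240]
step 1: x' = [15511/2413, -43324/2413], P' = [121225/7239 -119995/2413; -119995/2413 358628/2413]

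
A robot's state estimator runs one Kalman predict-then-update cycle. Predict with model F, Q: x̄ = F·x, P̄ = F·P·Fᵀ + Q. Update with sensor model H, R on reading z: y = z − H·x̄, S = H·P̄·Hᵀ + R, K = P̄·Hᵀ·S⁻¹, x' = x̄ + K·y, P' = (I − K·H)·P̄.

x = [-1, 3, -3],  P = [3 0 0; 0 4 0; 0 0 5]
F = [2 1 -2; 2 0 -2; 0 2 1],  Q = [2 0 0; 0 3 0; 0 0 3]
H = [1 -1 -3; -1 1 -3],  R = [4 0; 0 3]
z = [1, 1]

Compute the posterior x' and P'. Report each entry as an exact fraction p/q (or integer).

x' = [589/103, 12589/2369, -2423/7107]
P' = [3338/103 3188/103 -14/103; 3188/103 73102/2369 -202/2369; -14/103 -202/2369 1352/7107]

x̄ = F·x = [7, 4, 3]
P̄ = F·P·Fᵀ + Q = [38 32 -2; 32 35 -10; -2 -10 24]
y = z − H·x̄ = [7, 13]
S = H·P̄·Hᵀ + R = [181 207; 207 276]
K = P̄·Hᵀ·S⁻¹ = [48/103 -36/103; 9/103 128/2369; -16/103 -1232/7107]
x' = x̄ + K·y = [589/103, 12589/2369, -2423/7107]
P' = (I − K·H)·P̄ = [3338/103 3188/103 -14/103; 3188/103 73102/2369 -202/2369; -14/103 -202/2369 1352/7107]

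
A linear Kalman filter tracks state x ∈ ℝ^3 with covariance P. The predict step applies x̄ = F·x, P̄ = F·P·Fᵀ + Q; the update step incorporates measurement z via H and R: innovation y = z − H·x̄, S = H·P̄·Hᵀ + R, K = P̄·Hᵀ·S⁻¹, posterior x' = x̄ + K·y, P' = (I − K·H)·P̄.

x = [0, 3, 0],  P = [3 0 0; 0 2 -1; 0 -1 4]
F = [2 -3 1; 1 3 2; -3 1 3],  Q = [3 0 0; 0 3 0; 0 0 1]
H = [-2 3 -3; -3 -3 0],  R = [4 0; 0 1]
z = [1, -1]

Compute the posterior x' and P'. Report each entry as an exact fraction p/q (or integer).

x̄ = F·x = [-9, 9, 3]
P̄ = F·P·Fᵀ + Q = [43 -1 -4; -1 28 10; -4 10 60]
y = z − H·x̄ = [-35, -1]
S = H·P̄·Hᵀ + R = [752 63; 63 622]
K = P̄·Hᵀ·S⁻¹ = [-28/325 -63/325; 7987/92755 -12888/92755; -17438/92755 -918/92755]
x' = x̄ + K·y = [-1882/325, 568138/92755, 889513/92755]
P' = (I − K·H)·P̄ = [3881/325 -772/65 -1282/65; -772/65 221188/18551 365944/18551; -1282/65 365944/18551 614516/18551]

x' = [-1882/325, 568138/92755, 889513/92755]
P' = [3881/325 -772/65 -1282/65; -772/65 221188/18551 365944/18551; -1282/65 365944/18551 614516/18551]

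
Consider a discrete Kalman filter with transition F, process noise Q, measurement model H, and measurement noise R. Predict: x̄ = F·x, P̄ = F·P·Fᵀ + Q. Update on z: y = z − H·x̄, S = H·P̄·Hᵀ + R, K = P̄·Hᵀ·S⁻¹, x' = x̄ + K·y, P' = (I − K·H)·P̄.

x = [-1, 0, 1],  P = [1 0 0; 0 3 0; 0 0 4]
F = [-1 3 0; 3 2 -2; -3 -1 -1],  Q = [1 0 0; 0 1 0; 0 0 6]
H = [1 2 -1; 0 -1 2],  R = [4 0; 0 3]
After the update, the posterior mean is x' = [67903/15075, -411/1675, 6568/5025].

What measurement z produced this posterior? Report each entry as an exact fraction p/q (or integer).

z = [3, 3]

x̄ = F·x = [1, -5, 2]
P̄ = F·P·Fᵀ + Q = [29 15 -6; 15 38 -7; -6 -7 22]
S = H·P̄·Hᵀ + R = [307 -182; -182 157]
K = P̄·Hᵀ·S⁻¹ = [5291/15075 3541/15075; 658/1675 208/1675; 896/5025 2671/5025]
x' − x̄ = [52828/15075, 7964/1675, -3482/5025] = K·y
y = (KᵀK)⁻¹·Kᵀ·(x' − x̄) = [14, -6]
z = y + H·x̄ = [14, -6] + [-11, 9] = [3, 3]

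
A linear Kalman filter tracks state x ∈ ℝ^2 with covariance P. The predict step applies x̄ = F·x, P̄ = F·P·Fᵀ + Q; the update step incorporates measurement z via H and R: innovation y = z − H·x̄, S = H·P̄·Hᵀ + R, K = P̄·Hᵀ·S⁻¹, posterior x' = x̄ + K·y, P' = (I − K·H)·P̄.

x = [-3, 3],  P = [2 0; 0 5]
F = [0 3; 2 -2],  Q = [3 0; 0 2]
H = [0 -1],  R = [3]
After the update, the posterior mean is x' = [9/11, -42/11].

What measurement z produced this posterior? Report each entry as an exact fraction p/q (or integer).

x̄ = F·x = [9, -12]
P̄ = F·P·Fᵀ + Q = [48 -30; -30 30]
S = H·P̄·Hᵀ + R = [33]
K = P̄·Hᵀ·S⁻¹ = [10/11; -10/11]
x' − x̄ = [-90/11, 90/11] = K·y
y = (KᵀK)⁻¹·Kᵀ·(x' − x̄) = [-9]
z = y + H·x̄ = [-9] + [12] = [3]

z = [3]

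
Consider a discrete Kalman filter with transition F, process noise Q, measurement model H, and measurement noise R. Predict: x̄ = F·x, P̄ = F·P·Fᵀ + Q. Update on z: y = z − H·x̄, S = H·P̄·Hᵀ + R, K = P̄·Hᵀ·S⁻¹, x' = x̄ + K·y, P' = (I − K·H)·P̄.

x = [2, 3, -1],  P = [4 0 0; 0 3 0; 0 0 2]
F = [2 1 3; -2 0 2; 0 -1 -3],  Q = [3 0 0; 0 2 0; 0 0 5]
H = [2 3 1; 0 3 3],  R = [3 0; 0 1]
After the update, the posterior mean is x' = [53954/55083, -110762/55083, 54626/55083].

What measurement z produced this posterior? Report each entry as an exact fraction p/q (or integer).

x̄ = F·x = [4, -6, 0]
P̄ = F·P·Fᵀ + Q = [40 -4 -21; -4 26 -12; -21 -12 26]
S = H·P̄·Hᵀ + R = [219 18; 18 253]
K = P̄·Hᵀ·S⁻¹ = [13241/55083 -5757/18361; 13918/55083 2718/18361; -13912/55083 3378/18361]
x' − x̄ = [-166378/55083, 219736/55083, 54626/55083] = K·y
y = (KᵀK)⁻¹·Kᵀ·(x' − x̄) = [7, 15]
z = y + H·x̄ = [7, 15] + [-10, -18] = [-3, -3]

z = [-3, -3]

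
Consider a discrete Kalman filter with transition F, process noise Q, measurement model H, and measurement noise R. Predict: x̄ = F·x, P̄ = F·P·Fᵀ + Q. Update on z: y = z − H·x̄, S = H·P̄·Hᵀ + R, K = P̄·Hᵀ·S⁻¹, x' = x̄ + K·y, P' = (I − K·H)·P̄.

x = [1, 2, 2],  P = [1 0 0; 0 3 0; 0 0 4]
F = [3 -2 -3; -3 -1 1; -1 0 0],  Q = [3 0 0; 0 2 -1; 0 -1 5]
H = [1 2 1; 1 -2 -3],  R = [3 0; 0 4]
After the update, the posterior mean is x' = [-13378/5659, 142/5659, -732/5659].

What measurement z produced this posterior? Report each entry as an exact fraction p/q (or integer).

x̄ = F·x = [-7, -3, -1]
P̄ = F·P·Fᵀ + Q = [60 -15 -3; -15 18 2; -3 2 6]
S = H·P̄·Hᵀ + R = [83 -40; -40 292]
K = P̄·Hᵀ·S⁻¹ = [2961/5659 9297/22636; 1109/5659 -3811/22636; 261/5659 -1795/22636]
x' − x̄ = [26235/5659, 17119/5659, 4927/5659] = K·y
y = (KᵀK)⁻¹·Kᵀ·(x' − x̄) = [12, -4]
z = y + H·x̄ = [12, -4] + [-14, 2] = [-2, -2]

z = [-2, -2]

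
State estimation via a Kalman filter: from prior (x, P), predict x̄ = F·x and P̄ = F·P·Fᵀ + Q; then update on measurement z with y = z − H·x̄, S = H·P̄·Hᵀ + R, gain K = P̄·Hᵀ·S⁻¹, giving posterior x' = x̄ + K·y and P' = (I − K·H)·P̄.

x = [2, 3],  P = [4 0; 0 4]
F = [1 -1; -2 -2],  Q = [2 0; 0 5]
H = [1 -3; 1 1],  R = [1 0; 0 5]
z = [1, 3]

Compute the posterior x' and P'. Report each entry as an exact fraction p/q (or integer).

x̄ = F·x = [-1, -10]
P̄ = F·P·Fᵀ + Q = [10 0; 0 37]
y = z − H·x̄ = [-28, 14]
S = H·P̄·Hᵀ + R = [344 -101; -101 52]
K = P̄·Hᵀ·S⁻¹ = [1530/7687 4450/7687; -2035/7687 1517/7687]
x' = x̄ + K·y = [11773/7687, 1348/7687]
P' = (I − K·H)·P̄ = [17070/7687 5180/7687; 5180/7687 2405/7687]

x' = [11773/7687, 1348/7687]
P' = [17070/7687 5180/7687; 5180/7687 2405/7687]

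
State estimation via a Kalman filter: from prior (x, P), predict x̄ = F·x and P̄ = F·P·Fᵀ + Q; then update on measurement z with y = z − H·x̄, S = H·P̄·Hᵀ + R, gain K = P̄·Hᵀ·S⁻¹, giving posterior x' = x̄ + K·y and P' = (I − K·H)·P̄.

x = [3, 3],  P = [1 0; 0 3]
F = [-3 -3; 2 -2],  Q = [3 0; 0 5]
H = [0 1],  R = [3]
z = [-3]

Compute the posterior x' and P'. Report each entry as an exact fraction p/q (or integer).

x' = [-39/2, -21/8]
P' = [33 3/2; 3/2 21/8]

x̄ = F·x = [-18, 0]
P̄ = F·P·Fᵀ + Q = [39 12; 12 21]
y = z − H·x̄ = [-3]
S = H·P̄·Hᵀ + R = [24]
K = P̄·Hᵀ·S⁻¹ = [1/2; 7/8]
x' = x̄ + K·y = [-39/2, -21/8]
P' = (I − K·H)·P̄ = [33 3/2; 3/2 21/8]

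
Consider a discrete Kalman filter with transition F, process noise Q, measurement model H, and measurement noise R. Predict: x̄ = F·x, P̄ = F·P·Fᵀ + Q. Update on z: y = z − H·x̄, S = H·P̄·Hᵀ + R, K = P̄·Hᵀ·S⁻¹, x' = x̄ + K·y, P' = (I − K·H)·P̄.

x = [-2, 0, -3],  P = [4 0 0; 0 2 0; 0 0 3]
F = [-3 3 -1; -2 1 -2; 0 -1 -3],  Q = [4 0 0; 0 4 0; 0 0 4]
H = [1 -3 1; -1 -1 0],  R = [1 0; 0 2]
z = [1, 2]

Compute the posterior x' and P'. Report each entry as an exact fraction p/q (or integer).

x̄ = F·x = [9, 10, 9]
P̄ = F·P·Fᵀ + Q = [61 36 3; 36 34 16; 3 16 33]
y = z − H·x̄ = [13, 21]
S = H·P̄·Hᵀ + R = [95 94; 94 169]
K = P̄·Hᵀ·S⁻¹ = [1682/7219 -5079/7219; -1870/7219 -1950/7219; -242/7219 -677/7219]
x' = x̄ + K·y = [-19822/7219, 6930/7219, 47608/7219]
P' = (I − K·H)·P̄ = [21704/7219 -11546/7219 -54660/7219; -11546/7219 15446/7219 56014/7219; -54660/7219 56014/7219 222460/7219]

x' = [-19822/7219, 6930/7219, 47608/7219]
P' = [21704/7219 -11546/7219 -54660/7219; -11546/7219 15446/7219 56014/7219; -54660/7219 56014/7219 222460/7219]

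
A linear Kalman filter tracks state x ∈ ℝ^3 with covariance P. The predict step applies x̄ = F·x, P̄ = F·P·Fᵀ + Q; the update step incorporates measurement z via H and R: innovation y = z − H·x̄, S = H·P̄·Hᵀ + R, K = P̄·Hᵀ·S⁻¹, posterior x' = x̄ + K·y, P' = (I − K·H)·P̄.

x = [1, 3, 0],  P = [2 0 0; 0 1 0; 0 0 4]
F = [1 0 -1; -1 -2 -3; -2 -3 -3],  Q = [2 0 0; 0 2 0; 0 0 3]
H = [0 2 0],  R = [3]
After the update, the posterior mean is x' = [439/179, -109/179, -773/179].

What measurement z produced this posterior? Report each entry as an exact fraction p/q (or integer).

z = [-1]

x̄ = F·x = [1, -7, -11]
P̄ = F·P·Fᵀ + Q = [8 10 8; 10 44 46; 8 46 56]
S = H·P̄·Hᵀ + R = [179]
K = P̄·Hᵀ·S⁻¹ = [20/179; 88/179; 92/179]
x' − x̄ = [260/179, 1144/179, 1196/179] = K·y
y = (KᵀK)⁻¹·Kᵀ·(x' − x̄) = [13]
z = y + H·x̄ = [13] + [-14] = [-1]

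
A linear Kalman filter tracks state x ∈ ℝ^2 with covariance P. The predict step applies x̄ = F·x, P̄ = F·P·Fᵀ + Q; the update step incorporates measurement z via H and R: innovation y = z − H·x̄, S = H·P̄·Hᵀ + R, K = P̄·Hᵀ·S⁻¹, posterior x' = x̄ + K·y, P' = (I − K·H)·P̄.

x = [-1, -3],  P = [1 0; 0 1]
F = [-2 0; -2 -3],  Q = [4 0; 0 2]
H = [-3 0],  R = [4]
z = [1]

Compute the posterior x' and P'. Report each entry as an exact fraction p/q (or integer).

x̄ = F·x = [2, 11]
P̄ = F·P·Fᵀ + Q = [8 4; 4 15]
y = z − H·x̄ = [7]
S = H·P̄·Hᵀ + R = [76]
K = P̄·Hᵀ·S⁻¹ = [-6/19; -3/19]
x' = x̄ + K·y = [-4/19, 188/19]
P' = (I − K·H)·P̄ = [8/19 4/19; 4/19 249/19]

x' = [-4/19, 188/19]
P' = [8/19 4/19; 4/19 249/19]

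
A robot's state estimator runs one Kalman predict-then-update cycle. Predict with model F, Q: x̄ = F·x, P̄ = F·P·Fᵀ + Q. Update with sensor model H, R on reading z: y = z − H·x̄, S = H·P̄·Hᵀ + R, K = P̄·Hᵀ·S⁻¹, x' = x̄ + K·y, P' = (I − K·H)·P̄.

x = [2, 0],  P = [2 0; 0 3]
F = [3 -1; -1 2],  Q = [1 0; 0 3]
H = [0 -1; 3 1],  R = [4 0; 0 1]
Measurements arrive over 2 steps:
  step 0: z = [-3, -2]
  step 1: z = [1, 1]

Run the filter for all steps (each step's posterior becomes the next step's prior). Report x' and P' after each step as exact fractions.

step 0: x̄ = F·x = [6, -2]
step 0: P̄ = F·P·Fᵀ + Q = [22 -12; -12 17]
step 0: y = z − H·x̄ = [-5, -18]
step 0: S = H·P̄·Hᵀ + R = [21 19; 19 144]
step 0: K = P̄·Hᵀ·S⁻¹ = [702/2663 906/2663; -2087/2663 -76/2663]
step 0: x' = x̄ + K·y = [-3840/2663, 6477/2663]
step 0: P' = (I − K·H)·P̄ = [1238/2663 -2808/2663; -2808/2663 8348/2663]
step 1: x̄ = F·x = [-17997/2663, 16794/2663]
step 1: P̄ = F·P·Fᵀ + Q = [39001/2663 -40066/2663; -40066/2663 53851/2663]
step 1: y = z − H·x̄ = [19457/2663, 39860/2663]
step 1: S = H·P̄·Hᵀ + R = [64503/2663 66347/2663; 66347/2663 167127/2663]
step 1: K = P̄·Hᵀ·S⁻¹ = [597661/2395144 865343/2395144; -431659/598786 -66347/598786]
step 1: x' = x̄ + K·y = [1132503/2395144, -370773/598786]
step 1: P' = (I − K·H)·P̄ = [1085329/2395144 -597661/598786; -597661/598786 863318/299393]

step 0: x' = [-3840/2663, 6477/2663], P' = [1238/2663 -2808/2663; -2808/2663 8348/2663]
step 1: x' = [1132503/2395144, -370773/598786], P' = [1085329/2395144 -597661/598786; -597661/598786 863318/299393]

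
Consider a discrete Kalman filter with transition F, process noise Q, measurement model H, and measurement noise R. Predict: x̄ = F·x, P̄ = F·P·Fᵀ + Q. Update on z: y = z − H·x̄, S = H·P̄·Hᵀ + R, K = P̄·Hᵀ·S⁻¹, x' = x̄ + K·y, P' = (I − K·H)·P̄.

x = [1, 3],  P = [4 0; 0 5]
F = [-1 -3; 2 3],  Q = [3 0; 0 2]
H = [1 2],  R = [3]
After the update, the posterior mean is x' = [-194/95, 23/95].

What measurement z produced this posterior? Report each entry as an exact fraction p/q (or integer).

x̄ = F·x = [-10, 11]
P̄ = F·P·Fᵀ + Q = [52 -53; -53 63]
S = H·P̄·Hᵀ + R = [95]
K = P̄·Hᵀ·S⁻¹ = [-54/95; 73/95]
x' − x̄ = [756/95, -1022/95] = K·y
y = (KᵀK)⁻¹·Kᵀ·(x' − x̄) = [-14]
z = y + H·x̄ = [-14] + [12] = [-2]

z = [-2]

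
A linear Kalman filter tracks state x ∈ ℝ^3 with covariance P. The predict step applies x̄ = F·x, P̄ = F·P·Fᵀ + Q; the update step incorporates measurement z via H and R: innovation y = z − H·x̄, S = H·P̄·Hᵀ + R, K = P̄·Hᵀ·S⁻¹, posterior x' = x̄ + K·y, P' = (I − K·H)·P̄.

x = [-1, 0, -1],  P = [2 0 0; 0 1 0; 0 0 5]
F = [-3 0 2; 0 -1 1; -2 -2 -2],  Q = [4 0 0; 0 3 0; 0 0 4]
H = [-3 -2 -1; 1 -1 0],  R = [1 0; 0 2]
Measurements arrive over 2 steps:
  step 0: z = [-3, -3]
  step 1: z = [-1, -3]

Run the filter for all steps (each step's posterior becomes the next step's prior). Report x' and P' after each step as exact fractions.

step 0: x' = [-7177/6599, 8102/6599, 24700/6599], P' = [11458/6599 7082/6599 -47120/6599; 7082/6599 13940/6599 -47904/6599; -47120/6599 -47904/6599 237036/6599]
step 1: x' = [25662527/239304883, 477030876/239304883, -810234370/239304883], P' = [154232290/239304883 -17162742/239304883 -372816848/239304883; -17162742/239304883 211512196/239304883 -322105464/239304883; -372816848/239304883 -322105464/239304883 1735883428/239304883]

step 0: x̄ = F·x = [1, -1, 4]
step 0: P̄ = F·P·Fᵀ + Q = [42 10 -8; 10 9 -8; -8 -8 36]
step 0: y = z − H·x̄ = [2, -5]
step 0: S = H·P̄·Hᵀ + R = [491 -98; -98 33]
step 0: K = P̄·Hᵀ·S⁻¹ = [-1418/6599 2188/6599; -1222/6599 -3429/6599; 132/6599 392/6599]
step 0: x' = x̄ + K·y = [-7177/6599, 8102/6599, 24700/6599]
step 0: P' = (I − K·H)·P̄ = [11458/6599 7082/6599 -47120/6599; 7082/6599 13940/6599 -47904/6599; -47120/6599 -47904/6599 237036/6599]
step 1: x̄ = F·x = [70931/6599, 16598/6599, -51250/6599]
step 1: P̄ = F·P·Fᵀ + Q = [1643102/6599 732486/6599 -739528/6599; 732486/6599 366581/6599 -337788/6599; -739528/6599 -337788/6599 372596/6599]
step 1: y = z − H·x̄ = [188140/6599, -74130/6599]
step 1: S = H·P̄·Hᵀ + R = [19634949/6599 -3061918/6599; -3061918/6599 557909/6599]
step 1: K = P̄·Hᵀ·S⁻¹ = [-55554538/239304883 85697516/239304883; -49430702/239304883 -114337469/239304883; 26778044/239304883 -25355692/239304883]
step 1: x' = x̄ + K·y = [25662527/239304883, 477030876/239304883, -810234370/239304883]
step 1: P' = (I − K·H)·P̄ = [154232290/239304883 -17162742/239304883 -372816848/239304883; -17162742/239304883 211512196/239304883 -322105464/239304883; -372816848/239304883 -322105464/239304883 1735883428/239304883]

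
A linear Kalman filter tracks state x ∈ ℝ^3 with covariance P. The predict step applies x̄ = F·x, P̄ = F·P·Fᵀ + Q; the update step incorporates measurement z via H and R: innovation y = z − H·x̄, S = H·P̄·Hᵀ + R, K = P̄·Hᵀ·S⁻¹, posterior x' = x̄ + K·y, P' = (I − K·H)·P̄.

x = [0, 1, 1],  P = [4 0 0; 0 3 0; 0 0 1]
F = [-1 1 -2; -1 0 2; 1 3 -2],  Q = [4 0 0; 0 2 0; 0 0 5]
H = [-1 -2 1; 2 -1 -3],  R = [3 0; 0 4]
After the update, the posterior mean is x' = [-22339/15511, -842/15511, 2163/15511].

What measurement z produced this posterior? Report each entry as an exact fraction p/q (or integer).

x̄ = F·x = [-1, 2, 1]
P̄ = F·P·Fᵀ + Q = [15 0 9; 0 10 -8; 9 -8 40]
S = H·P̄·Hᵀ + R = [112 -125; -125 278]
K = P̄·Hᵀ·S⁻¹ = [-1293/15511 -414/15511; -6034/15511 -1932/15511; 1316/15511 -4653/15511]
x' − x̄ = [-6828/15511, -31864/15511, -13348/15511] = K·y
y = (KᵀK)⁻¹·Kᵀ·(x' − x̄) = [4, 4]
z = y + H·x̄ = [4, 4] + [-2, -7] = [2, -3]

z = [2, -3]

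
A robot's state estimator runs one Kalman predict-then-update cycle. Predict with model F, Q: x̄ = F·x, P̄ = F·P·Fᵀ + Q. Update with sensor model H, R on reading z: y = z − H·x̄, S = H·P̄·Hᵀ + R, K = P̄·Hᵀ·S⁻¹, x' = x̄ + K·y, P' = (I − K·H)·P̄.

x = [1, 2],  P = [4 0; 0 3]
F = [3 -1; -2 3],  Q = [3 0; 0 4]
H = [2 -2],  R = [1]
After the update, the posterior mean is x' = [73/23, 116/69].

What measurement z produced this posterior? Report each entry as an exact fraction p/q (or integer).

x̄ = F·x = [1, 4]
P̄ = F·P·Fᵀ + Q = [42 -33; -33 47]
S = H·P̄·Hᵀ + R = [621]
K = P̄·Hᵀ·S⁻¹ = [50/207; -160/621]
x' − x̄ = [50/23, -160/69] = K·y
y = (KᵀK)⁻¹·Kᵀ·(x' − x̄) = [9]
z = y + H·x̄ = [9] + [-6] = [3]

z = [3]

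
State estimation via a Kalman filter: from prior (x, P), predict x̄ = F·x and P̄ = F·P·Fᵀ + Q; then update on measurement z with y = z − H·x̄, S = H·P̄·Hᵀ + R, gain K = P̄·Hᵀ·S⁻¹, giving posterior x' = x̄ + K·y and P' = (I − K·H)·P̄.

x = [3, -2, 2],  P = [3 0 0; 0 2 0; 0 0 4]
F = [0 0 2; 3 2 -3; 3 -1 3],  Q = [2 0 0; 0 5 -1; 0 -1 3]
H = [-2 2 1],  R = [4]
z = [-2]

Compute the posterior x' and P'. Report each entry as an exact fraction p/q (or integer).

x̄ = F·x = [4, -1, 17]
P̄ = F·P·Fᵀ + Q = [18 -24 24; -24 76 -14; 24 -14 68]
y = z − H·x̄ = [-9]
S = H·P̄·Hᵀ + R = [488]
K = P̄·Hᵀ·S⁻¹ = [-15/122; 93/244; -1/61]
x' = x̄ + K·y = [623/122, -1081/244, 1046/61]
P' = (I − K·H)·P̄ = [648/61 -69/61 1404/61; -69/61 623/122 -668/61; 1404/61 -668/61 4140/61]

x' = [623/122, -1081/244, 1046/61]
P' = [648/61 -69/61 1404/61; -69/61 623/122 -668/61; 1404/61 -668/61 4140/61]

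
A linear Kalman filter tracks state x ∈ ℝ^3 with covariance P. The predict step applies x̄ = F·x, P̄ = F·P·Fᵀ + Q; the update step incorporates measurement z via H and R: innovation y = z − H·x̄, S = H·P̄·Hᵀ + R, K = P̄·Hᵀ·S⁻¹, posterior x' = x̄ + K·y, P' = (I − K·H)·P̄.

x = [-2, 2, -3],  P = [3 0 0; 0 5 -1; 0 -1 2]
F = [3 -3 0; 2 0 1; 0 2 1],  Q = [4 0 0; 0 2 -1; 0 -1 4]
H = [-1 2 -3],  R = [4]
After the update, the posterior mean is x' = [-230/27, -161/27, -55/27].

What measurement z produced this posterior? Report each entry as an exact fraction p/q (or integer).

z = [3]

x̄ = F·x = [-12, -7, 1]
P̄ = F·P·Fᵀ + Q = [76 21 -27; 21 16 -1; -27 -1 22]
S = H·P̄·Hᵀ + R = [108]
K = P̄·Hᵀ·S⁻¹ = [47/108; 7/54; -41/108]
x' − x̄ = [94/27, 28/27, -82/27] = K·y
y = (KᵀK)⁻¹·Kᵀ·(x' − x̄) = [8]
z = y + H·x̄ = [8] + [-5] = [3]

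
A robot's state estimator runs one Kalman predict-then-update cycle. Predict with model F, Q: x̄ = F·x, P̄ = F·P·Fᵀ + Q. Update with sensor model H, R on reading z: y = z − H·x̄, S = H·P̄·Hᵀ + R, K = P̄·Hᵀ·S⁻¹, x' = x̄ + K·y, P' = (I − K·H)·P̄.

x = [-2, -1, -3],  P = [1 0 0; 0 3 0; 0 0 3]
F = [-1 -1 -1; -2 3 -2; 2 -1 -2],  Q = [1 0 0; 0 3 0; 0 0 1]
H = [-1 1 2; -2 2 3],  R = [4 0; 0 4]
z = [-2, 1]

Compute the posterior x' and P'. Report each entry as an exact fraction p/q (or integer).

x' = [787/170, 1109/170, -20/17]
P' = [4567/680 359/680 131/34; 359/680 10103/680 -293/34; 131/34 -293/34 134/17]

x̄ = F·x = [6, 7, 3]
P̄ = F·P·Fᵀ + Q = [8 -1 7; -1 46 -1; 7 -1 20]
y = z − H·x̄ = [-9, -10]
S = H·P̄·Hᵀ + R = [108 176; 176 312]
K = P̄·Hᵀ·S⁻¹ = [129/340 -139/680; -247/340 477/680; 14/17 -11/34]
x' = x̄ + K·y = [787/170, 1109/170, -20/17]
P' = (I − K·H)·P̄ = [4567/680 359/680 131/34; 359/680 10103/680 -293/34; 131/34 -293/34 134/17]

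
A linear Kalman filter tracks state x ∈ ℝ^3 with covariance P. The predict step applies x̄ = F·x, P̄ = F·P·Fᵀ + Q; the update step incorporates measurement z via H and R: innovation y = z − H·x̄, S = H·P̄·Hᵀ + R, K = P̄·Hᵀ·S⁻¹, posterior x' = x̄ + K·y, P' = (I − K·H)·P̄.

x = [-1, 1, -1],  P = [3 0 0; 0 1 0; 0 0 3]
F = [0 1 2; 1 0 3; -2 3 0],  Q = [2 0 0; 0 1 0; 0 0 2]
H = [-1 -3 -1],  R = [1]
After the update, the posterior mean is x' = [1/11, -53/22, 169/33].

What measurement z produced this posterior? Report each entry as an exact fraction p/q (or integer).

x̄ = F·x = [-1, -4, 5]
P̄ = F·P·Fᵀ + Q = [15 18 3; 18 31 -6; 3 -6 23]
S = H·P̄·Hᵀ + R = [396]
K = P̄·Hᵀ·S⁻¹ = [-2/11; -35/132; -2/99]
x' − x̄ = [12/11, 35/22, 4/33] = K·y
y = (KᵀK)⁻¹·Kᵀ·(x' − x̄) = [-6]
z = y + H·x̄ = [-6] + [8] = [2]

z = [2]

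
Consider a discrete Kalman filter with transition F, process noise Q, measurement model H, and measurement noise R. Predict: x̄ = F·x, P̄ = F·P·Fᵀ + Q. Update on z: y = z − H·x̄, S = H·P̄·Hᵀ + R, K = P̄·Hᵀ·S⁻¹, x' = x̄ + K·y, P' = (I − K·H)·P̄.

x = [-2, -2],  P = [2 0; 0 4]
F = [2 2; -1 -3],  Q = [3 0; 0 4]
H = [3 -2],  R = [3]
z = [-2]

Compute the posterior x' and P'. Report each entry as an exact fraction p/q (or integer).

x' = [-397/375, -64/125]
P' = [1481/750 336/125; 336/125 546/125]

x̄ = F·x = [-8, 8]
P̄ = F·P·Fᵀ + Q = [27 -28; -28 42]
y = z − H·x̄ = [38]
S = H·P̄·Hᵀ + R = [750]
K = P̄·Hᵀ·S⁻¹ = [137/750; -28/125]
x' = x̄ + K·y = [-397/375, -64/125]
P' = (I − K·H)·P̄ = [1481/750 336/125; 336/125 546/125]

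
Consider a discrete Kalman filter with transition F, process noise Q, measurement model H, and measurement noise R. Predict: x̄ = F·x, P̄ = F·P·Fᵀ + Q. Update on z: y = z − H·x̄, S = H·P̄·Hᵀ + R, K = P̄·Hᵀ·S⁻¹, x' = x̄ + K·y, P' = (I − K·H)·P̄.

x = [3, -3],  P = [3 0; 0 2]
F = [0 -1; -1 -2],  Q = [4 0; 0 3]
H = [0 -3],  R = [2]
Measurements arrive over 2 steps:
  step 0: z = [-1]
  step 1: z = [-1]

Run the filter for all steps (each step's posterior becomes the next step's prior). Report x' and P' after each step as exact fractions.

step 0: x' = [9/4, 3/8], P' = [39/8 1/16; 1/16 7/32]
step 1: x' = [-129/664, 21/83], P' = [11133/2656 1/83; 1/83 18/83]

step 0: x̄ = F·x = [3, 3]
step 0: P̄ = F·P·Fᵀ + Q = [6 4; 4 14]
step 0: y = z − H·x̄ = [8]
step 0: S = H·P̄·Hᵀ + R = [128]
step 0: K = P̄·Hᵀ·S⁻¹ = [-3/32; -21/64]
step 0: x' = x̄ + K·y = [9/4, 3/8]
step 0: P' = (I − K·H)·P̄ = [39/8 1/16; 1/16 7/32]
step 1: x̄ = F·x = [-3/8, -3]
step 1: P̄ = F·P·Fᵀ + Q = [135/32 1/2; 1/2 9]
step 1: y = z − H·x̄ = [-10]
step 1: S = H·P̄·Hᵀ + R = [83]
step 1: K = P̄·Hᵀ·S⁻¹ = [-3/166; -27/83]
step 1: x' = x̄ + K·y = [-129/664, 21/83]
step 1: P' = (I − K·H)·P̄ = [11133/2656 1/83; 1/83 18/83]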